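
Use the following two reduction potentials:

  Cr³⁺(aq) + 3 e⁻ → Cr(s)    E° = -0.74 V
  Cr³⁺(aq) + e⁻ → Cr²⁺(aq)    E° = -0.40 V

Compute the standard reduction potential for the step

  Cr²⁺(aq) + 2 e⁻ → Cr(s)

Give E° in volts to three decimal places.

Sequential free energies add, so n₃E°₃ = n₁E°₁ + n₂E°₂.
With n₃ = 3, and the known step contributing 1×(-0.40) V, the unknown satisfies 2·E° = 3×(-0.74) − 1×(-0.40) = -1.820.
E° = -1.820 / 2 = -0.910 V.

-0.910 V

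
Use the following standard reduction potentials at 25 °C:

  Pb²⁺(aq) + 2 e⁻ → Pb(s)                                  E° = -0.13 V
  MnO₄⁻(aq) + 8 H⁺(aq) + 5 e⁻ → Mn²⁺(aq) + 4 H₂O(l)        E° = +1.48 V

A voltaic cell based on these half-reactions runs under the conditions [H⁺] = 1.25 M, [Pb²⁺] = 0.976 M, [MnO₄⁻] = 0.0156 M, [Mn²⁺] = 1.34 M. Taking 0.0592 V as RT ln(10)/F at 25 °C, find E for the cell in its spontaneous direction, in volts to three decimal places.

MnO₄⁻/Mn²⁺ is the cathode (higher E°), Pb²⁺/Pb the anode: E°cell = +1.48 − (-0.13) = +1.61 V, n = 10.
Overall: 2 MnO₄⁻(aq) + 16 H⁺(aq) + 5 Pb(s) → 2 Mn²⁺(aq) + 8 H₂O(l) + 5 Pb²⁺(aq)
Q = [Mn²⁺]^2·[Pb²⁺]^5 / ([MnO₄⁻]^2·[H⁺]^16); log Q = 2.265.
E = E° − (0.0592/n) log Q = +1.61 − (0.0592/10)(2.265) = +1.597 V.

+1.597 V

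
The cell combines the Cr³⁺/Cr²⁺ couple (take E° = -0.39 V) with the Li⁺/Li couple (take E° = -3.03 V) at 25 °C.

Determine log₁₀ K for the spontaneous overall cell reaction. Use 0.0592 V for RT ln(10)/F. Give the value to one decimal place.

Cathode: Cr³⁺/Cr²⁺; anode: Li⁺/Li. E°cell = +2.64 V, n = 1.
log K = nE°cell / 0.0592 = (1)(+2.64) / 0.0592 = 44.6.

44.6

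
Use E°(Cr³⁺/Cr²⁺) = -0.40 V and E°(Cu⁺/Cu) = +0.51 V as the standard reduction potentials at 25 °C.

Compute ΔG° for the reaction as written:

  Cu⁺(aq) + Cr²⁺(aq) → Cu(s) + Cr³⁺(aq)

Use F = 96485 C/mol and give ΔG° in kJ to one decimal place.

-87.8 kJ

As written, Cu⁺/Cu is reduced (cathode) and Cr³⁺/Cr²⁺ is oxidised (anode), so E°cell = (+0.51) − (-0.40) = +0.91 V.
Balancing electrons gives n = 1.
ΔG° = −nFE° = −(1)(96485)(+0.91) = -87,801 J = -87.8 kJ.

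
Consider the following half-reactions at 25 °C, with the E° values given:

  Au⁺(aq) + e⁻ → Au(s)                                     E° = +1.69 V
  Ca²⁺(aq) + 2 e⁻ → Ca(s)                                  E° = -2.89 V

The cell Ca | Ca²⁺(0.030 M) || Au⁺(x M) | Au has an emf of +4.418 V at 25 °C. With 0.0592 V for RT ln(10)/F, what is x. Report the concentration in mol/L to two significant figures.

0.00032 M

Au⁺/Au is the cathode, Ca²⁺/Ca the anode: E°cell = +4.58 V, n = 2.
Overall reaction: 2 Au⁺(aq) + Ca(s) → 2 Au(s) + Ca²⁺(aq); Q = [Ca²⁺]^1/[Au⁺]^2.
From E = E° − (0.0592/n) log Q: log Q = (E° − E)·n/0.0592 = (+4.58 − (+4.418))·2/0.0592 = 5.4730.
So 2·log[Au⁺] = 1·log(0.03) − log Q = -1.5229 − (5.4730) = -6.9959; log[Au⁺] = -6.9959 / 2 = -3.4979; [Au⁺] = 10^(-3.4979) ≈ 0.00032 M.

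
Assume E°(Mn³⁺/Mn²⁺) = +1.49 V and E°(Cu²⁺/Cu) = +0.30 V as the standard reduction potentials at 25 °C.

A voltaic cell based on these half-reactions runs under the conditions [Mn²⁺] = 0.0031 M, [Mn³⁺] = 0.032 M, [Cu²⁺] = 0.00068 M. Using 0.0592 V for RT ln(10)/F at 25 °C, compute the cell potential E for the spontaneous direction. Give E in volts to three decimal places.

+1.344 V

Mn³⁺/Mn²⁺ is the cathode (higher E°), Cu²⁺/Cu the anode: E°cell = +1.49 − (+0.30) = +1.19 V, n = 2.
Overall: 2 Mn³⁺(aq) + Cu(s) → 2 Mn²⁺(aq) + Cu²⁺(aq)
Q = [Mn²⁺]^2·[Cu²⁺] / ([Mn³⁺]^2); log Q = -5.195.
E = E° − (0.0592/n) log Q = +1.19 − (0.0592/2)(-5.195) = +1.344 V.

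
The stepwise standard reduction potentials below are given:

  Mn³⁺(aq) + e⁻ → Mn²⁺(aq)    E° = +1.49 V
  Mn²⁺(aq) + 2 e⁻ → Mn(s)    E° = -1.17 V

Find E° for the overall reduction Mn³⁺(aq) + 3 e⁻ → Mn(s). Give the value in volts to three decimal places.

Standard free energies of sequential steps add: ΔG°₃ = ΔG°₁ + ΔG°₂, so n₃E°₃ = n₁E°₁ + n₂E°₂.
E°₃ = (1×+1.49 + 2×-1.17) / 3 = (-0.850) / 3 = -0.283 V.
E° values themselves are not directly additive — weighting by electron count is essential.

-0.283 V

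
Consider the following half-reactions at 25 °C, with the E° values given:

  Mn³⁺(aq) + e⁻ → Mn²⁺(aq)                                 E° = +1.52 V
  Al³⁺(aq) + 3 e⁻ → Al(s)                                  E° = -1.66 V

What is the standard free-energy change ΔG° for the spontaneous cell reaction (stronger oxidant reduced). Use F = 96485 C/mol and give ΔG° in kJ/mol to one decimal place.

-920.5 kJ/mol

Mn³⁺/Mn²⁺ (E° = +1.52 V) is the cathode; Al³⁺/Al (E° = -1.66 V) is the anode, so E°cell = +3.18 V.
Balancing electrons gives n = 3 (lcm of 1 and 3).
ΔG° = −nFE° = −(3)(96485)(+3.18) = -920,467 J = -920.5 kJ/mol.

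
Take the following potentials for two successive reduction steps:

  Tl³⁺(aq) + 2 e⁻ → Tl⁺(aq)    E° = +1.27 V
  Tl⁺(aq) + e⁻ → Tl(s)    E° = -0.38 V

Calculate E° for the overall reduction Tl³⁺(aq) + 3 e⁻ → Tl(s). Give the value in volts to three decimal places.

Standard free energies of sequential steps add: ΔG°₃ = ΔG°₁ + ΔG°₂, so n₃E°₃ = n₁E°₁ + n₂E°₂.
E°₃ = (2×+1.27 + 1×-0.38) / 3 = (+2.160) / 3 = +0.720 V.

+0.720 V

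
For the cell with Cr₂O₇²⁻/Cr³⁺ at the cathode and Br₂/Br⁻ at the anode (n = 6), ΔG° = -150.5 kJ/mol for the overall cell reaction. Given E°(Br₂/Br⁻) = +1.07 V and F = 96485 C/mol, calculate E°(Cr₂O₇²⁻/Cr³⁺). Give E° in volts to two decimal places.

E°cell = −ΔG°/(nF) = −(-150.5×10³)/((6)(96485)) = +0.260 V.
Since Cr₂O₇²⁻/Cr³⁺ is the cathode and Br₂/Br⁻ the anode, E°cell = E°(Cr₂O₇²⁻/Cr³⁺) − E°(Br₂/Br⁻).
So E°(Cr₂O₇²⁻/Cr³⁺) = E°cell + E°(Br₂/Br⁻) = +0.260 + (+1.07) = +1.33 V.

+1.33 V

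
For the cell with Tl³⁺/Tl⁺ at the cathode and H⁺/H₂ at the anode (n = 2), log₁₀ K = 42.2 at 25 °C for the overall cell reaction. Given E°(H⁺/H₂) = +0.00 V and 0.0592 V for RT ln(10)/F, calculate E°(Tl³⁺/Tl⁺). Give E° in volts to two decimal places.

E°cell = (0.0592/n)·log K = (0.0592/2)(42.2) = +1.249 V.
Since Tl³⁺/Tl⁺ is the cathode and H⁺/H₂ the anode, E°cell = E°(Tl³⁺/Tl⁺) − E°(H⁺/H₂).
So E°(Tl³⁺/Tl⁺) = E°cell + E°(H⁺/H₂) = +1.249 + (+0.00) = +1.25 V.

+1.25 V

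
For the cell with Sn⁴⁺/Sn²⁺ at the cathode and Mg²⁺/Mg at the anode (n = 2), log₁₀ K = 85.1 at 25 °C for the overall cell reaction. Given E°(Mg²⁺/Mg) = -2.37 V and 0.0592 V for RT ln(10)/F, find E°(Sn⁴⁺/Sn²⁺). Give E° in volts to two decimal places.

E°cell = (0.0592/n)·log K = (0.0592/2)(85.1) = +2.519 V.
Since Sn⁴⁺/Sn²⁺ is the cathode and Mg²⁺/Mg the anode, E°cell = E°(Sn⁴⁺/Sn²⁺) − E°(Mg²⁺/Mg).
So E°(Sn⁴⁺/Sn²⁺) = E°cell + E°(Mg²⁺/Mg) = +2.519 + (-2.37) = +0.15 V.

+0.15 V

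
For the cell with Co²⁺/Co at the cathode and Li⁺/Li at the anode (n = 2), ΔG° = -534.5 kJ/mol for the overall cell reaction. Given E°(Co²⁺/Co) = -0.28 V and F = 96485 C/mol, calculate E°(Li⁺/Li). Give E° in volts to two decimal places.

E°cell = −ΔG°/(nF) = −(-534.5×10³)/((2)(96485)) = +2.770 V.
Since Co²⁺/Co is the cathode and Li⁺/Li the anode, E°cell = E°(Co²⁺/Co) − E°(Li⁺/Li).
So E°(Li⁺/Li) = E°(Co²⁺/Co) − E°cell = (-0.28) − (+2.770) = -3.05 V.

-3.05 V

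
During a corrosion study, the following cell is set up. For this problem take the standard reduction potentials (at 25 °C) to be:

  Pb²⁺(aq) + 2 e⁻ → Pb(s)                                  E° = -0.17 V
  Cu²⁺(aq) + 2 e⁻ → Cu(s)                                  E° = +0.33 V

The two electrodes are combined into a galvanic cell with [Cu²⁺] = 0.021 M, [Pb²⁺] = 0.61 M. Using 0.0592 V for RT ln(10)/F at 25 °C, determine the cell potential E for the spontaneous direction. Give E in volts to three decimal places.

Cu²⁺/Cu is the cathode (higher E°), Pb²⁺/Pb the anode: E°cell = +0.33 − (-0.17) = +0.50 V, n = 2.
Overall: Cu²⁺(aq) + Pb(s) → Cu(s) + Pb²⁺(aq)
Q = [Pb²⁺] / ([Cu²⁺]); log Q = 1.463.
E = E° − (0.0592/n) log Q = +0.50 − (0.0592/2)(1.463) = +0.457 V.

+0.457 V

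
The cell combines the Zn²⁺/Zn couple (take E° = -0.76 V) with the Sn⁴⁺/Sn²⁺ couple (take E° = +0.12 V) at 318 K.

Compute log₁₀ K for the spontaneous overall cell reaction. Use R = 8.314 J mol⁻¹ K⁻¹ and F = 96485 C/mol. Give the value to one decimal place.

27.9

Cathode: Sn⁴⁺/Sn²⁺; anode: Zn²⁺/Zn. E°cell = (+0.12) − (-0.76) = +0.88 V, with n = 2.
ΔG° = −nFE° = −RT ln K, so ln K = nFE°/(RT) = (2)(96485)(+0.88) / ((8.314)(318)) = 64.230.
log₁₀ K = 64.230 / ln 10 = 27.9.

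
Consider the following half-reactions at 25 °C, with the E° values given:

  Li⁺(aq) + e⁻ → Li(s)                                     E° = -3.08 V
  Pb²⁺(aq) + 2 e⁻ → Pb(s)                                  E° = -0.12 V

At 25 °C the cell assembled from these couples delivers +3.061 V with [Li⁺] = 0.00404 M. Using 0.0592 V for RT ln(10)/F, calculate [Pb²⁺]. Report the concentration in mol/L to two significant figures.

0.042 M

Pb²⁺/Pb is the cathode, Li⁺/Li the anode: E°cell = +2.96 V, n = 2.
Overall reaction: Pb²⁺(aq) + 2 Li(s) → Pb(s) + 2 Li⁺(aq); Q = [Li⁺]^2/[Pb²⁺]^1.
From E = E° − (0.0592/n) log Q: log Q = (E° − E)·n/0.0592 = (+2.96 − (+3.061))·2/0.0592 = -3.4122.
So 1·log[Pb²⁺] = 2·log(0.00404) − log Q = -4.7872 − (-3.4122) = -1.3750; [Pb²⁺] = 10^(-1.3750) ≈ 0.042 M.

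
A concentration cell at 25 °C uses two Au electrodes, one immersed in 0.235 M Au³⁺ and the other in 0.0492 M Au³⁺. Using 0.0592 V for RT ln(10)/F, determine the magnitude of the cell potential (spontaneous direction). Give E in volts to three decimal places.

For a concentration cell E°cell = 0. The 0.235 M side is the cathode (reduction is favoured where [Au³⁺] is higher).
With n = 3, E = −(0.0592/3) log([Au³⁺]ₐₙ/[Au³⁺]꜀ₐₜ) = −(0.0592/3) log(0.0492/0.235) = −(0.0592/3)(-0.679) = +0.013 V.

+0.013 V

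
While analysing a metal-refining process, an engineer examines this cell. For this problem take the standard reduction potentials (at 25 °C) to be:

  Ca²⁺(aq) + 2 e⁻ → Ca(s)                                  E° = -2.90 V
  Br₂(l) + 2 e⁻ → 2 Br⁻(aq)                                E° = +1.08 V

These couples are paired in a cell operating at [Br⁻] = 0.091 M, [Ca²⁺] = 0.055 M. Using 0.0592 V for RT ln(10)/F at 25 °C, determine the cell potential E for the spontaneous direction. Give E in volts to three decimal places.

+4.079 V

Br₂/Br⁻ is the cathode (higher E°), Ca²⁺/Ca the anode: E°cell = +1.08 − (-2.90) = +3.98 V, n = 2.
Overall: Br₂(l) + Ca(s) → 2 Br⁻(aq) + Ca²⁺(aq)
Q = [Br⁻]^2·[Ca²⁺]; log Q = -3.342.
E = E° − (0.0592/n) log Q = +3.98 − (0.0592/2)(-3.342) = +4.079 V.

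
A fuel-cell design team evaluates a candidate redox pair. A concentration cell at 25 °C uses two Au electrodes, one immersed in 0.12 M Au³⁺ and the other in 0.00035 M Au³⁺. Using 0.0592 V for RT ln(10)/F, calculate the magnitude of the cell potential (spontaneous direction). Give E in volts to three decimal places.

For a concentration cell E°cell = 0. The 0.12 M side is the cathode (reduction is favoured where [Au³⁺] is higher).
With n = 3, E = −(0.0592/3) log([Au³⁺]ₐₙ/[Au³⁺]꜀ₐₜ) = −(0.0592/3) log(0.00035/0.12) = −(0.0592/3)(-2.535) = +0.050 V.

+0.050 V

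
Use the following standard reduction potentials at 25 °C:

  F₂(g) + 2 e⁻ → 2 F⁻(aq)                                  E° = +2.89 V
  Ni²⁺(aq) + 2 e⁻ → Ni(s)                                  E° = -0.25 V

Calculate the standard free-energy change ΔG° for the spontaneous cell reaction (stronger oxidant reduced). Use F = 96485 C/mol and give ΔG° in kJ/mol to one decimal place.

F₂/F⁻ (E° = +2.89 V) is the cathode; Ni²⁺/Ni (E° = -0.25 V) is the anode, so E°cell = +3.14 V.
Balancing electrons gives n = 2 (lcm of 2 and 2).
ΔG° = −nFE° = −(2)(96485)(+3.14) = -605,926 J = -605.9 kJ/mol.

-605.9 kJ/mol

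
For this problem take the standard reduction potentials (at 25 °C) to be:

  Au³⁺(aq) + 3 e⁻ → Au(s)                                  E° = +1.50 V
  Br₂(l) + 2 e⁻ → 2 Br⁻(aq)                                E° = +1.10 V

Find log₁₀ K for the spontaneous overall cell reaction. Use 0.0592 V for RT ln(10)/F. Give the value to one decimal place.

Cathode: Au³⁺/Au; anode: Br₂/Br⁻. E°cell = +0.40 V, n = 6.
log K = nE°cell / 0.0592 = (6)(+0.40) / 0.0592 = 40.5.

40.5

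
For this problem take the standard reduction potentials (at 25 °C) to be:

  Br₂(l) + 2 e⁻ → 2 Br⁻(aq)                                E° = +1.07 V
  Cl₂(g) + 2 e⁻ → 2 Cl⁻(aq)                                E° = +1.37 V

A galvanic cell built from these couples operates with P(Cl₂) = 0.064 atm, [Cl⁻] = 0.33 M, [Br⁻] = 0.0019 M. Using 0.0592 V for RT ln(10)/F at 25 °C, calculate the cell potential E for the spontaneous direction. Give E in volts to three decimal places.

Cl₂/Cl⁻ is the cathode (higher E°), Br₂/Br⁻ the anode: E°cell = +1.37 − (+1.07) = +0.30 V, n = 2.
Overall: Cl₂(g) + 2 Br⁻(aq) → 2 Cl⁻(aq) + Br₂(l)
Q = [Cl⁻]^2 / (P(Cl₂)·[Br⁻]^2); log Q = 5.673.
E = E° − (0.0592/n) log Q = +0.30 − (0.0592/2)(5.673) = +0.132 V.

+0.132 V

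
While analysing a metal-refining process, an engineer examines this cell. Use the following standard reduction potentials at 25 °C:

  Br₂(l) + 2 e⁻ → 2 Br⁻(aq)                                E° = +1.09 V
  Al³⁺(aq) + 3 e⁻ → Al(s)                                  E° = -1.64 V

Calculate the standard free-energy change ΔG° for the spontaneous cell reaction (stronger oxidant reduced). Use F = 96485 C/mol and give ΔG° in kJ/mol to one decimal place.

Br₂/Br⁻ (E° = +1.09 V) is the cathode; Al³⁺/Al (E° = -1.64 V) is the anode, so E°cell = +2.73 V.
Balancing electrons gives n = 6 (lcm of 2 and 3).
ΔG° = −nFE° = −(6)(96485)(+2.73) = -1,580,424 J = -1580.4 kJ/mol.

-1580.4 kJ/mol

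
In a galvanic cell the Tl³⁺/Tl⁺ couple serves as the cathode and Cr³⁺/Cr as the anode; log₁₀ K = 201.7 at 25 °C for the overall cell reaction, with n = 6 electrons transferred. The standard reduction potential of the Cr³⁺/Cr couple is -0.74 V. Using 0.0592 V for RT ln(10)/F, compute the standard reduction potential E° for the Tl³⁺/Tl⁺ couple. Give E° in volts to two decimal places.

+1.25 V

E°cell = (0.0592/n)·log K = (0.0592/6)(201.7) = +1.990 V.
Since Tl³⁺/Tl⁺ is the cathode and Cr³⁺/Cr the anode, E°cell = E°(Tl³⁺/Tl⁺) − E°(Cr³⁺/Cr).
So E°(Tl³⁺/Tl⁺) = E°cell + E°(Cr³⁺/Cr) = +1.990 + (-0.74) = +1.25 V.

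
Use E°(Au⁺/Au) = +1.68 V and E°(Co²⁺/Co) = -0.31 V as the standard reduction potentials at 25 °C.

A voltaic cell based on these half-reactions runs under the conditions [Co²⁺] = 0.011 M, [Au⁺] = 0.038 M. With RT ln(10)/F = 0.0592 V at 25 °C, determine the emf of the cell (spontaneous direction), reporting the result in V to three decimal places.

+1.964 V

Au⁺/Au is the cathode (higher E°), Co²⁺/Co the anode: E°cell = +1.68 − (-0.31) = +1.99 V, n = 2.
Overall: 2 Au⁺(aq) + Co(s) → 2 Au(s) + Co²⁺(aq)
Q = [Co²⁺] / ([Au⁺]^2); log Q = 0.882.
E = E° − (0.0592/n) log Q = +1.99 − (0.0592/2)(0.882) = +1.964 V.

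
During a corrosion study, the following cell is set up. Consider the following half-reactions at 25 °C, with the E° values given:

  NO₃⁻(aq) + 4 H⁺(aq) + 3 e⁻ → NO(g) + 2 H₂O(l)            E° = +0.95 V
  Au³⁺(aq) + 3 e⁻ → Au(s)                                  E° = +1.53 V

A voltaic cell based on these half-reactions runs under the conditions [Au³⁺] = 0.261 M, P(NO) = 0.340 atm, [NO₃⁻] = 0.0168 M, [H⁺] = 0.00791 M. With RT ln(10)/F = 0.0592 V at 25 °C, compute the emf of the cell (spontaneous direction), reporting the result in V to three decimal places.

+0.760 V

Au³⁺/Au is the cathode (higher E°), NO₃⁻/NO the anode: E°cell = +1.53 − (+0.95) = +0.58 V, n = 3.
Overall: Au³⁺(aq) + NO(g) + 2 H₂O(l) → Au(s) + NO₃⁻(aq) + 4 H⁺(aq)
Q = [NO₃⁻]·[H⁺]^4 / ([Au³⁺]·P(NO)); log Q = -9.130.
E = E° − (0.0592/n) log Q = +0.58 − (0.0592/3)(-9.130) = +0.760 V.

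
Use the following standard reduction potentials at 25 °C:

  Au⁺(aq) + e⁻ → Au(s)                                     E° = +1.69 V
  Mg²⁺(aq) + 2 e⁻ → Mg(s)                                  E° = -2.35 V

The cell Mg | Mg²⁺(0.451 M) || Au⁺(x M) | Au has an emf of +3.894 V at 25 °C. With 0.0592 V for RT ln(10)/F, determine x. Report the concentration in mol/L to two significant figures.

0.0023 M

Au⁺/Au is the cathode, Mg²⁺/Mg the anode: E°cell = +4.04 V, n = 2.
Overall reaction: 2 Au⁺(aq) + Mg(s) → 2 Au(s) + Mg²⁺(aq); Q = [Mg²⁺]^1/[Au⁺]^2.
From E = E° − (0.0592/n) log Q: log Q = (E° − E)·n/0.0592 = (+4.04 − (+3.894))·2/0.0592 = 4.9324.
So 2·log[Au⁺] = 1·log(0.451) − log Q = -0.3458 − (4.9324) = -5.2782; log[Au⁺] = -5.2782 / 2 = -2.6391; [Au⁺] = 10^(-2.6391) ≈ 0.0023 M.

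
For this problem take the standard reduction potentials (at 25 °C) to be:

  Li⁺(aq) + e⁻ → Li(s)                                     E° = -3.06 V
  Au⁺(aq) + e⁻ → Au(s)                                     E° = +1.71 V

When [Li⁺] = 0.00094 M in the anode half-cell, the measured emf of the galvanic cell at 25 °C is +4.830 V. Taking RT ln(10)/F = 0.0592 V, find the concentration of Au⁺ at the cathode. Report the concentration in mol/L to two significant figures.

Au⁺/Au is the cathode, Li⁺/Li the anode: E°cell = +4.77 V, n = 1.
Overall reaction: Au⁺(aq) + Li(s) → Au(s) + Li⁺(aq); Q = [Li⁺]^1/[Au⁺]^1.
From E = E° − (0.0592/n) log Q: log Q = (E° − E)·n/0.0592 = (+4.77 − (+4.830))·1/0.0592 = -1.0135.
So 1·log[Au⁺] = 1·log(0.00094) − log Q = -3.0269 − (-1.0135) = -2.0134; [Au⁺] = 10^(-2.0134) ≈ 0.0097 M.

0.0097 M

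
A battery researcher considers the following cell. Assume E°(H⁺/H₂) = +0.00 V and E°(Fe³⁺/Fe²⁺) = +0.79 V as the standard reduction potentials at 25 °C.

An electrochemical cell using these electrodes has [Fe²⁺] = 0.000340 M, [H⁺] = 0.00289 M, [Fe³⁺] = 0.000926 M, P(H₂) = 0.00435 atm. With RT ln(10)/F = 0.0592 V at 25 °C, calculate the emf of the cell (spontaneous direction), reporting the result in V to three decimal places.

Fe³⁺/Fe²⁺ is the cathode (higher E°), H⁺/H₂ the anode: E°cell = +0.79 − (+0.00) = +0.79 V, n = 2.
Overall: 2 Fe³⁺(aq) + H₂(g) → 2 Fe²⁺(aq) + 2 H⁺(aq)
Q = [Fe²⁺]^2·[H⁺]^2 / ([Fe³⁺]^2·P(H₂)); log Q = -3.587.
E = E° − (0.0592/n) log Q = +0.79 − (0.0592/2)(-3.587) = +0.896 V.

+0.896 V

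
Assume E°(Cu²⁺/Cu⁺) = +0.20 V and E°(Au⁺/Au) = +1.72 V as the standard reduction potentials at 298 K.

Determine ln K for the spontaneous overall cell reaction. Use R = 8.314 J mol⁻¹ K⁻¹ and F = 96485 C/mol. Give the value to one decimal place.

Cathode: Au⁺/Au; anode: Cu²⁺/Cu⁺. E°cell = (+1.72) − (+0.20) = +1.52 V, with n = 1.
ΔG° = −nFE° = −RT ln K, so ln K = nFE°/(RT) = (1)(96485)(+1.52) / ((8.314)(298)) = 59.194.

59.2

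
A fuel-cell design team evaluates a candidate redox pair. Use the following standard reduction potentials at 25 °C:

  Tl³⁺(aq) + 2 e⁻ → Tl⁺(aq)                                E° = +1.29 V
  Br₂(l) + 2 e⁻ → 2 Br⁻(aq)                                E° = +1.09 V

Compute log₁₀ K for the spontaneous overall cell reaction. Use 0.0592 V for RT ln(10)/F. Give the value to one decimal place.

Cathode: Tl³⁺/Tl⁺; anode: Br₂/Br⁻. E°cell = +0.20 V, n = 2.
log K = nE°cell / 0.0592 = (2)(+0.20) / 0.0592 = 6.8.

6.8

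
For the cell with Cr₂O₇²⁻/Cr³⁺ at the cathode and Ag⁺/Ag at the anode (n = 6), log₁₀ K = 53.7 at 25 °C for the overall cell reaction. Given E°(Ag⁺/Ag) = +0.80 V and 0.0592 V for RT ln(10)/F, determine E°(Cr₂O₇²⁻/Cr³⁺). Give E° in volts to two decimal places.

+1.33 V

E°cell = (0.0592/n)·log K = (0.0592/6)(53.7) = +0.530 V.
Since Cr₂O₇²⁻/Cr³⁺ is the cathode and Ag⁺/Ag the anode, E°cell = E°(Cr₂O₇²⁻/Cr³⁺) − E°(Ag⁺/Ag).
So E°(Cr₂O₇²⁻/Cr³⁺) = E°cell + E°(Ag⁺/Ag) = +0.530 + (+0.80) = +1.33 V.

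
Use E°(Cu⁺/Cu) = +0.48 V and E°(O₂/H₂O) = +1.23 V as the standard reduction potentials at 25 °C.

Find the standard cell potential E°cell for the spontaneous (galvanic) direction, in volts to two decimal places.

The O₂/H₂O couple has the higher reduction potential, so it is the cathode; Cu⁺/Cu is oxidised at the anode.
E°cell = E°(cathode) − E°(anode) = (+1.23) − (+0.48) = +0.75 V.
Since E°cell > 0, the reaction is spontaneous under standard conditions.

+0.75 V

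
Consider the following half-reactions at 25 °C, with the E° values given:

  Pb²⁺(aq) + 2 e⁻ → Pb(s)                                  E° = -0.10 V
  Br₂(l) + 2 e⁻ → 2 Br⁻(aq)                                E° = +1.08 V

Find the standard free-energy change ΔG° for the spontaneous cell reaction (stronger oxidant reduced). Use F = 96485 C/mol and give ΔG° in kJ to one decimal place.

-227.7 kJ

Br₂/Br⁻ (E° = +1.08 V) is the cathode; Pb²⁺/Pb (E° = -0.10 V) is the anode, so E°cell = +1.18 V.
Balancing electrons gives n = 2 (lcm of 2 and 2).
ΔG° = −nFE° = −(2)(96485)(+1.18) = -227,705 J = -227.7 kJ.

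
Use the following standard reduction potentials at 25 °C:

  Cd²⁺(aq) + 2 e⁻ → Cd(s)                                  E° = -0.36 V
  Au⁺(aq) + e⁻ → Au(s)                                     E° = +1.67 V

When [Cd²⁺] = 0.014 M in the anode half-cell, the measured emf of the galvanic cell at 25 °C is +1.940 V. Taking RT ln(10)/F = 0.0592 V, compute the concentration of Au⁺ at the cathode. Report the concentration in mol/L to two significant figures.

0.0036 M

Au⁺/Au is the cathode, Cd²⁺/Cd the anode: E°cell = +2.03 V, n = 2.
Overall reaction: 2 Au⁺(aq) + Cd(s) → 2 Au(s) + Cd²⁺(aq); Q = [Cd²⁺]^1/[Au⁺]^2.
From E = E° − (0.0592/n) log Q: log Q = (E° − E)·n/0.0592 = (+2.03 − (+1.940))·2/0.0592 = 3.0405.
So 2·log[Au⁺] = 1·log(0.014) − log Q = -1.8539 − (3.0405) = -4.8944; log[Au⁺] = -4.8944 / 2 = -2.4472; [Au⁺] = 10^(-2.4472) ≈ 0.0036 M.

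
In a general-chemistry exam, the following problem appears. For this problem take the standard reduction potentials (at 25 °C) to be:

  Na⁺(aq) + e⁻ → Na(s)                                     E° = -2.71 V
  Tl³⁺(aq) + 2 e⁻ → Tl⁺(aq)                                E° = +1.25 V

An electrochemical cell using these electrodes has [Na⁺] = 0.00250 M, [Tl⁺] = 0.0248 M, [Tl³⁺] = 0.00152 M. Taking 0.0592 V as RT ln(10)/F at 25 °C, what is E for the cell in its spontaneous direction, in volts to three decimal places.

Tl³⁺/Tl⁺ is the cathode (higher E°), Na⁺/Na the anode: E°cell = +1.25 − (-2.71) = +3.96 V, n = 2.
Overall: Tl³⁺(aq) + 2 Na(s) → Tl⁺(aq) + 2 Na⁺(aq)
Q = [Tl⁺]·[Na⁺]^2 / ([Tl³⁺]); log Q = -3.992.
E = E° − (0.0592/n) log Q = +3.96 − (0.0592/2)(-3.992) = +4.078 V.

+4.078 V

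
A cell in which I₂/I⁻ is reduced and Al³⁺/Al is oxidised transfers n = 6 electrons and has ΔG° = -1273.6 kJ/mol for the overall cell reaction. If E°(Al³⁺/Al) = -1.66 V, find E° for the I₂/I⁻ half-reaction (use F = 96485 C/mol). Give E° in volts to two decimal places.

+0.54 V

E°cell = −ΔG°/(nF) = −(-1273.6×10³)/((6)(96485)) = +2.200 V.
Since I₂/I⁻ is the cathode and Al³⁺/Al the anode, E°cell = E°(I₂/I⁻) − E°(Al³⁺/Al).
So E°(I₂/I⁻) = E°cell + E°(Al³⁺/Al) = +2.200 + (-1.66) = +0.54 V.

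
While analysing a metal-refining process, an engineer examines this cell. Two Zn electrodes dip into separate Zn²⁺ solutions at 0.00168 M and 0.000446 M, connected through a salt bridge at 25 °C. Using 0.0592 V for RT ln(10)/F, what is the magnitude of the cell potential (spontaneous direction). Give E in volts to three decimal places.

For a concentration cell E°cell = 0. The 0.00168 M side is the cathode (reduction is favoured where [Zn²⁺] is higher).
With n = 2, E = −(0.0592/2) log([Zn²⁺]ₐₙ/[Zn²⁺]꜀ₐₜ) = −(0.0592/2) log(0.000446/0.00168) = −(0.0592/2)(-0.576) = +0.017 V.

+0.017 V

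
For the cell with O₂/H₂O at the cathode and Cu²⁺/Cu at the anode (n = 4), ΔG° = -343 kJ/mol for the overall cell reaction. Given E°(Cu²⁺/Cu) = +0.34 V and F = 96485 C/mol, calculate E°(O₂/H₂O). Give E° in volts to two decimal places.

E°cell = −ΔG°/(nF) = −(-343×10³)/((4)(96485)) = +0.889 V.
Since O₂/H₂O is the cathode and Cu²⁺/Cu the anode, E°cell = E°(O₂/H₂O) − E°(Cu²⁺/Cu).
So E°(O₂/H₂O) = E°cell + E°(Cu²⁺/Cu) = +0.889 + (+0.34) = +1.23 V.

+1.23 V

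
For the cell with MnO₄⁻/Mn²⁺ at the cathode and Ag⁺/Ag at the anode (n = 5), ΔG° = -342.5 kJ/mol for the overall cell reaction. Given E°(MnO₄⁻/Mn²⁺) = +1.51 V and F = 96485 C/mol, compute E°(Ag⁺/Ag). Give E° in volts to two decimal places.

+0.80 V

E°cell = −ΔG°/(nF) = −(-342.5×10³)/((5)(96485)) = +0.710 V.
Since MnO₄⁻/Mn²⁺ is the cathode and Ag⁺/Ag the anode, E°cell = E°(MnO₄⁻/Mn²⁺) − E°(Ag⁺/Ag).
So E°(Ag⁺/Ag) = E°(MnO₄⁻/Mn²⁺) − E°cell = (+1.51) − (+0.710) = +0.80 V.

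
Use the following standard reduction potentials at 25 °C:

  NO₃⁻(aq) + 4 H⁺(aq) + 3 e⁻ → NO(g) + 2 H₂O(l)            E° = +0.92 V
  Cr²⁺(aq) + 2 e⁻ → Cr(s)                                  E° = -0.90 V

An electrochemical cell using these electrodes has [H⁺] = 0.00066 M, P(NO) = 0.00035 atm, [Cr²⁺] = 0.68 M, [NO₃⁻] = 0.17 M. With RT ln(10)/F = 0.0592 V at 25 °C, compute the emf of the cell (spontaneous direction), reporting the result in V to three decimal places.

NO₃⁻/NO is the cathode (higher E°), Cr²⁺/Cr the anode: E°cell = +0.92 − (-0.90) = +1.82 V, n = 6.
Overall: 2 NO₃⁻(aq) + 8 H⁺(aq) + 3 Cr(s) → 2 NO(g) + 4 H₂O(l) + 3 Cr²⁺(aq)
Q = P(NO)^2·[Cr²⁺]^3 / ([NO₃⁻]^2·[H⁺]^8); log Q = 19.568.
E = E° − (0.0592/n) log Q = +1.82 − (0.0592/6)(19.568) = +1.627 V.

+1.627 V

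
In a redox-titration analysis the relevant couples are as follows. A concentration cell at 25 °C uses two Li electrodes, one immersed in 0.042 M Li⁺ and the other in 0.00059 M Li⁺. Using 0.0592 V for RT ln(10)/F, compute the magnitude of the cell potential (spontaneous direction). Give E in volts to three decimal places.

For a concentration cell E°cell = 0. The 0.042 M side is the cathode (reduction is favoured where [Li⁺] is higher).
With n = 1, E = −(0.0592/1) log([Li⁺]ₐₙ/[Li⁺]꜀ₐₜ) = −(0.0592/1) log(0.00059/0.042) = −(0.0592/1)(-1.852) = +0.110 V.

+0.110 V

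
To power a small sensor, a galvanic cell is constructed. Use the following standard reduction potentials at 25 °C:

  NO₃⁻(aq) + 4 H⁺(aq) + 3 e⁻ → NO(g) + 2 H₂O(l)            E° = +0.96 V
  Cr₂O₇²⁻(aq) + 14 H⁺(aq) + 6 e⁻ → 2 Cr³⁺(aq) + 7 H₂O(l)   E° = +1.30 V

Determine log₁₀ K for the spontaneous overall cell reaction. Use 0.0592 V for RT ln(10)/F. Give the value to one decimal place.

34.5

Cathode: Cr₂O₇²⁻/Cr³⁺; anode: NO₃⁻/NO. E°cell = +0.34 V, n = 6.
log K = nE°cell / 0.0592 = (6)(+0.34) / 0.0592 = 34.5.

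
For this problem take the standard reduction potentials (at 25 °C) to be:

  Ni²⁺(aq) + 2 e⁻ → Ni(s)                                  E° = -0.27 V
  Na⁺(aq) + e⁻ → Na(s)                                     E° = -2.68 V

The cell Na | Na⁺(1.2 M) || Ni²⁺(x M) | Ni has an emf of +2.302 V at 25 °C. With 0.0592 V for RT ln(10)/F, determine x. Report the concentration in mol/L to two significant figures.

Ni²⁺/Ni is the cathode, Na⁺/Na the anode: E°cell = +2.41 V, n = 2.
Overall reaction: Ni²⁺(aq) + 2 Na(s) → Ni(s) + 2 Na⁺(aq); Q = [Na⁺]^2/[Ni²⁺]^1.
From E = E° − (0.0592/n) log Q: log Q = (E° − E)·n/0.0592 = (+2.41 − (+2.302))·2/0.0592 = 3.6486.
So 1·log[Ni²⁺] = 2·log(1.2) − log Q = 0.1584 − (3.6486) = -3.4902; [Ni²⁺] = 10^(-3.4902) ≈ 0.00032 M.

0.00032 M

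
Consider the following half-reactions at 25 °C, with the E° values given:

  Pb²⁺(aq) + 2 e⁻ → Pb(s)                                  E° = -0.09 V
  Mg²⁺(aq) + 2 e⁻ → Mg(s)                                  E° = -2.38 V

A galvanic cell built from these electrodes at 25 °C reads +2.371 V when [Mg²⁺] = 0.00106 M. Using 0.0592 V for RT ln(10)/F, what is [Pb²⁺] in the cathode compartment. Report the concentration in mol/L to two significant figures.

0.58 M

Pb²⁺/Pb is the cathode, Mg²⁺/Mg the anode: E°cell = +2.29 V, n = 2.
Overall reaction: Pb²⁺(aq) + Mg(s) → Pb(s) + Mg²⁺(aq); Q = [Mg²⁺]^1/[Pb²⁺]^1.
From E = E° − (0.0592/n) log Q: log Q = (E° − E)·n/0.0592 = (+2.29 − (+2.371))·2/0.0592 = -2.7365.
So 1·log[Pb²⁺] = 1·log(0.00106) − log Q = -2.9747 − (-2.7365) = -0.2382; [Pb²⁺] = 10^(-0.2382) ≈ 0.58 M.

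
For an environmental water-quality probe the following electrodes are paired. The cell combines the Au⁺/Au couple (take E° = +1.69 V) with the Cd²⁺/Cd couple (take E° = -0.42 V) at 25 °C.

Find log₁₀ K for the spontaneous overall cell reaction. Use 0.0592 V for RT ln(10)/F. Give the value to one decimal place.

71.3

Cathode: Au⁺/Au; anode: Cd²⁺/Cd. E°cell = +2.11 V, n = 2.
log K = nE°cell / 0.0592 = (2)(+2.11) / 0.0592 = 71.3.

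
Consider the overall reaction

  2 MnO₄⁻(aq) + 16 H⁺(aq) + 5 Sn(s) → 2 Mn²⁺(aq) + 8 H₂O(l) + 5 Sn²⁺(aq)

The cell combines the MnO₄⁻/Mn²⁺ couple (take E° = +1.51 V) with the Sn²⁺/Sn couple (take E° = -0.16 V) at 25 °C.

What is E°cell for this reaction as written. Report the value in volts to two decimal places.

The MnO₄⁻/Mn²⁺ couple has the higher reduction potential, so it is the cathode; Sn²⁺/Sn is oxidised at the anode.
E°cell = E°(cathode) − E°(anode) = (+1.51) − (-0.16) = +1.67 V.
Since E°cell > 0, the reaction is spontaneous under standard conditions.

+1.67 V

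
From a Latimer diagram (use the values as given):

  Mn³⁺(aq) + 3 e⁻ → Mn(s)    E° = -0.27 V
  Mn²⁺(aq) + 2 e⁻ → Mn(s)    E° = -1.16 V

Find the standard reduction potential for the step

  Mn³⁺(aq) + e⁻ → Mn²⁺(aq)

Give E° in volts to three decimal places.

+1.510 V

Sequential free energies add, so n₃E°₃ = n₁E°₁ + n₂E°₂.
With n₃ = 3, and the known step contributing 2×(-1.16) V, the unknown satisfies 1·E° = 3×(-0.27) − 2×(-1.16) = +1.510.
E° = +1.510 / 1 = +1.510 V.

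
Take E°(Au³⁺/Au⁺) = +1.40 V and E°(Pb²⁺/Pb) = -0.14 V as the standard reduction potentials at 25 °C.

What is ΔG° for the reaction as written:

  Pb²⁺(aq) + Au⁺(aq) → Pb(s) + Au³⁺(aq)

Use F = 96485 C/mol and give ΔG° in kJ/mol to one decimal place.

As written, Pb²⁺/Pb is reduced (cathode) and Au³⁺/Au⁺ is oxidised (anode), so E°cell = (-0.14) − (+1.40) = -1.54 V.
Balancing electrons gives n = 2.
ΔG° = −nFE° = −(2)(96485)(-1.54) = 297,174 J = +297.2 kJ/mol.

+297.2 kJ/mol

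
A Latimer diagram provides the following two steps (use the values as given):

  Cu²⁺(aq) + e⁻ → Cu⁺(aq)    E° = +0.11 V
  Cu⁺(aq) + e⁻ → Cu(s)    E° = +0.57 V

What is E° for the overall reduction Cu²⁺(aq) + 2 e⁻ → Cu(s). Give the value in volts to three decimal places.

+0.340 V

Standard free energies of sequential steps add: ΔG°₃ = ΔG°₁ + ΔG°₂, so n₃E°₃ = n₁E°₁ + n₂E°₂.
E°₃ = (1×+0.11 + 1×+0.57) / 2 = (+0.680) / 2 = +0.340 V.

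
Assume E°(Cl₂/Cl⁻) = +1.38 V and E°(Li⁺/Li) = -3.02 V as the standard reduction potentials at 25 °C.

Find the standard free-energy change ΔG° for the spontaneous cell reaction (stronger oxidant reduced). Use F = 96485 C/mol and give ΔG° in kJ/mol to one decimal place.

Cl₂/Cl⁻ (E° = +1.38 V) is the cathode; Li⁺/Li (E° = -3.02 V) is the anode, so E°cell = +4.40 V.
Balancing electrons gives n = 2 (lcm of 2 and 1).
ΔG° = −nFE° = −(2)(96485)(+4.40) = -849,068 J = -849.1 kJ/mol.

-849.1 kJ/mol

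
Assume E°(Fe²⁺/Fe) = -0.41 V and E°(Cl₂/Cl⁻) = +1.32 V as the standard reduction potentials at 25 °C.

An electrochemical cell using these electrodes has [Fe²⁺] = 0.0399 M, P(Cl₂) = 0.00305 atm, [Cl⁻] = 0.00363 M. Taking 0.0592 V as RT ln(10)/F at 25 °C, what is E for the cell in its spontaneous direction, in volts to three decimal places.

Cl₂/Cl⁻ is the cathode (higher E°), Fe²⁺/Fe the anode: E°cell = +1.32 − (-0.41) = +1.73 V, n = 2.
Overall: Cl₂(g) + Fe(s) → 2 Cl⁻(aq) + Fe²⁺(aq)
Q = [Cl⁻]^2·[Fe²⁺] / (P(Cl₂)); log Q = -3.764.
E = E° − (0.0592/n) log Q = +1.73 − (0.0592/2)(-3.764) = +1.841 V.

+1.841 V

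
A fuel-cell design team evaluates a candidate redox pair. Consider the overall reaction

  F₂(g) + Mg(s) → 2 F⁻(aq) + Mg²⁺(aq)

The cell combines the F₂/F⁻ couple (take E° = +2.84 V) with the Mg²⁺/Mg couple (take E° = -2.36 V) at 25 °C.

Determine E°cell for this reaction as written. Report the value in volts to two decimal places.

The F₂/F⁻ couple has the higher reduction potential, so it is the cathode; Mg²⁺/Mg is oxidised at the anode.
E°cell = E°(cathode) − E°(anode) = (+2.84) − (-2.36) = +5.20 V.

+5.20 V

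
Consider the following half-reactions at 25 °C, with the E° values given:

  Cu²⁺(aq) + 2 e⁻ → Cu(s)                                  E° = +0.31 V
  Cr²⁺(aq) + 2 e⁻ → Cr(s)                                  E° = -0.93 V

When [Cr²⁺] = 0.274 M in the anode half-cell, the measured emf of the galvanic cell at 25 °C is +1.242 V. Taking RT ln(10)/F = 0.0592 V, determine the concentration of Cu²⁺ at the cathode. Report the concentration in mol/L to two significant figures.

0.32 M

Cu²⁺/Cu is the cathode, Cr²⁺/Cr the anode: E°cell = +1.24 V, n = 2.
Overall reaction: Cu²⁺(aq) + Cr(s) → Cu(s) + Cr²⁺(aq); Q = [Cr²⁺]^1/[Cu²⁺]^1.
From E = E° − (0.0592/n) log Q: log Q = (E° − E)·n/0.0592 = (+1.24 − (+1.242))·2/0.0592 = -0.0676.
So 1·log[Cu²⁺] = 1·log(0.274) − log Q = -0.5622 − (-0.0676) = -0.4946; [Cu²⁺] = 10^(-0.4946) ≈ 0.32 M.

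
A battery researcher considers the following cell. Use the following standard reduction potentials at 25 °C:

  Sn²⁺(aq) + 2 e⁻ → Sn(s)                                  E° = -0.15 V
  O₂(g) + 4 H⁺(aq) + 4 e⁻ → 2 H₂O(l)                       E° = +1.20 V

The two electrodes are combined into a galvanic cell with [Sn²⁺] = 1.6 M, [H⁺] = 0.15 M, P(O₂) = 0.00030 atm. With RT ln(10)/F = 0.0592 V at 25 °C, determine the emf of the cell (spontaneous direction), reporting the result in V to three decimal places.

O₂/H₂O is the cathode (higher E°), Sn²⁺/Sn the anode: E°cell = +1.20 − (-0.15) = +1.35 V, n = 4.
Overall: O₂(g) + 4 H⁺(aq) + 2 Sn(s) → 2 H₂O(l) + 2 Sn²⁺(aq)
Q = [Sn²⁺]^2 / (P(O₂)·[H⁺]^4); log Q = 7.227.
E = E° − (0.0592/n) log Q = +1.35 − (0.0592/4)(7.227) = +1.243 V.

+1.243 V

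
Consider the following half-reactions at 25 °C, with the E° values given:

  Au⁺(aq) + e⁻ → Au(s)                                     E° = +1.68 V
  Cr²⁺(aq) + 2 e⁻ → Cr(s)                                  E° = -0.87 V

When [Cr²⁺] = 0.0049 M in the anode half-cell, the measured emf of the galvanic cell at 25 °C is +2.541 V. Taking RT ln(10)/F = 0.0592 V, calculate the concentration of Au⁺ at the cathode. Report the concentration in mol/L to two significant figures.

Au⁺/Au is the cathode, Cr²⁺/Cr the anode: E°cell = +2.55 V, n = 2.
Overall reaction: 2 Au⁺(aq) + Cr(s) → 2 Au(s) + Cr²⁺(aq); Q = [Cr²⁺]^1/[Au⁺]^2.
From E = E° − (0.0592/n) log Q: log Q = (E° − E)·n/0.0592 = (+2.55 − (+2.541))·2/0.0592 = 0.3041.
So 2·log[Au⁺] = 1·log(0.0049) − log Q = -2.3098 − (0.3041) = -2.6139; log[Au⁺] = -2.6139 / 2 = -1.3070; [Au⁺] = 10^(-1.3070) ≈ 0.049 M.

0.049 M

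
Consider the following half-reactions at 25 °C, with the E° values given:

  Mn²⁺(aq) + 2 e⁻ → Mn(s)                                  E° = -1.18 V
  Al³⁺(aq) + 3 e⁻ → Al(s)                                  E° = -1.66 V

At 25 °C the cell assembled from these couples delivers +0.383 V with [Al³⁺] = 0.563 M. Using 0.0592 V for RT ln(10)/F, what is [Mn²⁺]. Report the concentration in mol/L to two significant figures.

Mn²⁺/Mn is the cathode, Al³⁺/Al the anode: E°cell = +0.48 V, n = 6.
Overall reaction: 3 Mn²⁺(aq) + 2 Al(s) → 3 Mn(s) + 2 Al³⁺(aq); Q = [Al³⁺]^2/[Mn²⁺]^3.
From E = E° − (0.0592/n) log Q: log Q = (E° − E)·n/0.0592 = (+0.48 − (+0.383))·6/0.0592 = 9.8311.
So 3·log[Mn²⁺] = 2·log(0.563) − log Q = -0.4990 − (9.8311) = -10.3301; log[Mn²⁺] = -10.3301 / 3 = -3.4434; [Mn²⁺] = 10^(-3.4434) ≈ 0.00036 M.

0.00036 M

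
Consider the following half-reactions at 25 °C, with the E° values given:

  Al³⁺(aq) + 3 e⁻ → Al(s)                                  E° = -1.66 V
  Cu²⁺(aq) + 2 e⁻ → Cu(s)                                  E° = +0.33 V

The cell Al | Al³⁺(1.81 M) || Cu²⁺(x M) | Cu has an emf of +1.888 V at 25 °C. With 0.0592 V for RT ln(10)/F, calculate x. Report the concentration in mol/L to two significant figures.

0.00053 M

Cu²⁺/Cu is the cathode, Al³⁺/Al the anode: E°cell = +1.99 V, n = 6.
Overall reaction: 3 Cu²⁺(aq) + 2 Al(s) → 3 Cu(s) + 2 Al³⁺(aq); Q = [Al³⁺]^2/[Cu²⁺]^3.
From E = E° − (0.0592/n) log Q: log Q = (E° − E)·n/0.0592 = (+1.99 − (+1.888))·6/0.0592 = 10.3378.
So 3·log[Cu²⁺] = 2·log(1.81) − log Q = 0.5154 − (10.3378) = -9.8224; log[Cu²⁺] = -9.8224 / 3 = -3.2741; [Cu²⁺] = 10^(-3.2741) ≈ 0.00053 M.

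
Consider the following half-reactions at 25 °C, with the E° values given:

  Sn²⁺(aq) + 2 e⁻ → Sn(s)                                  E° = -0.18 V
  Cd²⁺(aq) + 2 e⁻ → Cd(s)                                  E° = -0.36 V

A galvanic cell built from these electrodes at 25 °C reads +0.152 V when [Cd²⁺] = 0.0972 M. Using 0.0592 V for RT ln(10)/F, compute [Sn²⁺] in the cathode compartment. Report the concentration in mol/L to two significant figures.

Sn²⁺/Sn is the cathode, Cd²⁺/Cd the anode: E°cell = +0.18 V, n = 2.
Overall reaction: Sn²⁺(aq) + Cd(s) → Sn(s) + Cd²⁺(aq); Q = [Cd²⁺]^1/[Sn²⁺]^1.
From E = E° − (0.0592/n) log Q: log Q = (E° − E)·n/0.0592 = (+0.18 − (+0.152))·2/0.0592 = 0.9459.
So 1·log[Sn²⁺] = 1·log(0.0972) − log Q = -1.0123 − (0.9459) = -1.9582; [Sn²⁺] = 10^(-1.9582) ≈ 0.011 M.

0.011 M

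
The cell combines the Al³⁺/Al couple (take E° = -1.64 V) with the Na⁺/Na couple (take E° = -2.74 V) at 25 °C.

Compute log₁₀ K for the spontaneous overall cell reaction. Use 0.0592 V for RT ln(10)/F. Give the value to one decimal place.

Cathode: Al³⁺/Al; anode: Na⁺/Na. E°cell = +1.10 V, n = 3.
log K = nE°cell / 0.0592 = (3)(+1.10) / 0.0592 = 55.7.

55.7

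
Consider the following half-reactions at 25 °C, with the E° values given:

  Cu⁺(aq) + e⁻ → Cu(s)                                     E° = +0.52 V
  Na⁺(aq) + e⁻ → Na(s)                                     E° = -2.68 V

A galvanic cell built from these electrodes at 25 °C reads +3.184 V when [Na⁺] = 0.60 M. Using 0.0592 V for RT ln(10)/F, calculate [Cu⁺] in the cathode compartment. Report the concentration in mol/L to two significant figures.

Cu⁺/Cu is the cathode, Na⁺/Na the anode: E°cell = +3.20 V, n = 1.
Overall reaction: Cu⁺(aq) + Na(s) → Cu(s) + Na⁺(aq); Q = [Na⁺]^1/[Cu⁺]^1.
From E = E° − (0.0592/n) log Q: log Q = (E° − E)·n/0.0592 = (+3.20 − (+3.184))·1/0.0592 = 0.2703.
So 1·log[Cu⁺] = 1·log(0.6) − log Q = -0.2218 − (0.2703) = -0.4921; [Cu⁺] = 10^(-0.4921) ≈ 0.32 M.

0.32 M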